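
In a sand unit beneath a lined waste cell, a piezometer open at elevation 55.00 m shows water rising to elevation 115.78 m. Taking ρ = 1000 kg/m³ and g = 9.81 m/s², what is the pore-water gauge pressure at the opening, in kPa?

Pressure head ψ = h − z = 115.78 − 55.00 = 60.78 m.
P = ρgψ = 1000 × 9.81 × 60.78 = 596252 Pa ≈ 596 kPa.

P ≈ 596 kPa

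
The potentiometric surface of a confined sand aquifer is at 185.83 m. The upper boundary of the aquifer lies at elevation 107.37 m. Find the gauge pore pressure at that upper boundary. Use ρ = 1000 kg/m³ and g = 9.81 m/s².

P ≈ 770 kPa

Pressure head at the aquifer top: ψ = h − z = 185.83 − 107.37 = 78.46 m.
P = ρgψ = 1000 × 9.81 × 78.46 = 769693 Pa ≈ 770 kPa.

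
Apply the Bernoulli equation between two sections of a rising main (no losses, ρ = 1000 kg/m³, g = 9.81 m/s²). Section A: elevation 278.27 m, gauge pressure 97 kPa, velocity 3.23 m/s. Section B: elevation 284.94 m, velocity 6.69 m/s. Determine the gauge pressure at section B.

P₂ ≈ 14.4 kPa

Pressure head at A: ψ₁ = P₁/(ρg) = 97×1000 / (1000 × 9.81) = 9.89 m.
Velocity heads: v₁²/2g = 3.23²/19.62 = 0.532 m; v₂²/2g = 6.69²/19.62 = 2.281 m.
Total head H = z₁ + ψ₁ + v₁²/2g = 278.27 + 9.89 + 0.532 = 288.69 m.
ψ₂ = H − z₂ − v₂²/2g = 288.69 − 284.94 − 2.281 = 1.47 m.
P₂ = ρgψ₂ = 1000 × 9.81 × 1.47 ≈ 14.4 kPa.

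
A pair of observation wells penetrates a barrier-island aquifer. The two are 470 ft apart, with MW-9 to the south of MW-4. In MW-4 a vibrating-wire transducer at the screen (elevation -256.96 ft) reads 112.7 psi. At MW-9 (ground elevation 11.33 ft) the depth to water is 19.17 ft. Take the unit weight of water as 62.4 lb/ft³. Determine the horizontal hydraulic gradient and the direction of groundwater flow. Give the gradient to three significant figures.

i ≈ 0.0233; groundwater flows toward the south

Pressure head at MW-4: ψ = 144·P/γ = 144 × 112.7 / 62.4 = 260.08 ft.
Total head at MW-4: h = z + ψ = -256.96 + 260.08 = 3.12 ft.
Total head at MW-9: h = 11.33 − 19.17 = -7.84 ft.
Head difference: h(MW-4) − h(MW-9) = 3.12 − (-7.84) = 10.96 ft.
Hydraulic gradient: i = |Δh| / L = 10.96 / 470 = 0.0233.
Flow is from higher to lower head: from MW-4 toward MW-9, i.e. toward the south.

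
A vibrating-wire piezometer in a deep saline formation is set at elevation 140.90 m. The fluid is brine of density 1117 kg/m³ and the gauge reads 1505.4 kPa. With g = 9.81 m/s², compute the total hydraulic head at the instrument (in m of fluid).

h ≈ 278.28 m

ψ = P/(ρg) = 1505.4×1000 / (1117 × 9.81) = 137.38 m.
h = z + ψ = 140.90 + 137.38 = 278.28 m.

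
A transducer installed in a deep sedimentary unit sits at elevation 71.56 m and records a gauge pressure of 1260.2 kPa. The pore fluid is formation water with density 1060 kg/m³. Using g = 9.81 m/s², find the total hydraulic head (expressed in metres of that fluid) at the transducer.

ψ = P/(ρg) = 1260.2×1000 / (1060 × 9.81) = 121.19 m.
h = z + ψ = 71.56 + 121.19 = 192.75 m.

h ≈ 192.75 m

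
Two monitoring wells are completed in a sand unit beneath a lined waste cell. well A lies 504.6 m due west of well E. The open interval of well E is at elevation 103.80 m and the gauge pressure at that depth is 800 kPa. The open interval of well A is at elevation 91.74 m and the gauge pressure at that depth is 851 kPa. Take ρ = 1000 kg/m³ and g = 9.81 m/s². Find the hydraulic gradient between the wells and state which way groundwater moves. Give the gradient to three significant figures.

i ≈ 0.0136; groundwater flows toward the west

Pressure head at well E: ψ = P/(ρg) = 800×1000 / (1000 × 9.81) = 81.55 m.
Total head at well E: h = z + ψ = 103.80 + 81.55 = 185.35 m.
Pressure head at well A: ψ = P/(ρg) = 851×1000 / (1000 × 9.81) = 86.75 m.
Total head at well A: h = z + ψ = 91.74 + 86.75 = 178.49 m.
Head difference: h(well E) − h(well A) = 185.35 − 178.49 = 6.86 m.
Hydraulic gradient: i = |Δh| / L = 6.86 / 504.6 = 0.0136.
Flow is from higher to lower head: from well E toward well A, i.e. toward the west.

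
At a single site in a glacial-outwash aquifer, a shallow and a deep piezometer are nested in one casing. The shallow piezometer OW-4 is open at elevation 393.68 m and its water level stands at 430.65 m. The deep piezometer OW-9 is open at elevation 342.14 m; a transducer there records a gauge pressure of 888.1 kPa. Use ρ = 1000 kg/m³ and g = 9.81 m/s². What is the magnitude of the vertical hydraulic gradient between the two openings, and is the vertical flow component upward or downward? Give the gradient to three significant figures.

|i_v| ≈ 0.0392; vertical flow is upward

Total head at OW-4: h = 430.65 m (water level in the standpipe).
Pressure head at OW-9: ψ = P/(ρg) = 888.1×1000 / (1000 × 9.81) = 90.53 m.
Total head at OW-9: h = z + ψ = 342.14 + 90.53 = 432.67 m.
Δh = h(OW-4) − h(OW-9) = 430.65 − 432.67 = -2.02 m.
Vertical separation Δz = 393.68 − 342.14 = 51.54 m.
|i_v| = |Δh| / Δz = 2.02 / 51.54 = 0.0392.
Head is higher in the deep piezometer, so vertical flow is upward (discharge condition).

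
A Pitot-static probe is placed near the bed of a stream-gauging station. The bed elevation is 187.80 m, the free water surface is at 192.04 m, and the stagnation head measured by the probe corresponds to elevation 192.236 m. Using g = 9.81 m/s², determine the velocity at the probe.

Near the bed, under hydrostatic conditions, the piezometric head (z + ψ) equals the free-surface elevation, 192.04 m.
Velocity head = total − piezometric = 192.236 − 192.04 = 0.196 m.
v = √(2g·h_v) = √(2 × 9.81 × 0.196) = 1.96 m/s.

v ≈ 1.96 m/s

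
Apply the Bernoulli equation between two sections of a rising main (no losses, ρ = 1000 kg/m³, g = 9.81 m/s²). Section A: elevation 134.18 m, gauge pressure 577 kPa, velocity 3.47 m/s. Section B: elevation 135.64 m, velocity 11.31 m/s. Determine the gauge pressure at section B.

P₂ ≈ 505 kPa

Pressure head at A: ψ₁ = P₁/(ρg) = 577×1000 / (1000 × 9.81) = 58.82 m.
Velocity heads: v₁²/2g = 3.47²/19.62 = 0.614 m; v₂²/2g = 11.31²/19.62 = 6.520 m.
Total head H = z₁ + ψ₁ + v₁²/2g = 134.18 + 58.82 + 0.614 = 193.61 m.
ψ₂ = H − z₂ − v₂²/2g = 193.61 − 135.64 − 6.520 = 51.45 m.
P₂ = ρgψ₂ = 1000 × 9.81 × 51.45 ≈ 505 kPa.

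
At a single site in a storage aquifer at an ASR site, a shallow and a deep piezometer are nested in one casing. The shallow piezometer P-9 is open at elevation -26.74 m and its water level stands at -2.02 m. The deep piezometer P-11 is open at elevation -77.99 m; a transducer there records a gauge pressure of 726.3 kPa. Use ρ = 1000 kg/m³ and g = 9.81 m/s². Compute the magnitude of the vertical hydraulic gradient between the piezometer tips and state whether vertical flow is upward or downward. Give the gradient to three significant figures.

Total head at P-9: h = -2.02 m (water level in the standpipe).
Pressure head at P-11: ψ = P/(ρg) = 726.3×1000 / (1000 × 9.81) = 74.04 m.
Total head at P-11: h = z + ψ = -77.99 + 74.04 = -3.95 m.
Δh = h(P-9) − h(P-11) = -2.02 − (-3.95) = 1.93 m.
Vertical separation Δz = -26.74 − (-77.99) = 51.25 m.
|i_v| = |Δh| / Δz = 1.93 / 51.25 = 0.0377.
Head is higher in the shallow piezometer, so vertical flow is downward (recharge condition).

|i_v| ≈ 0.0377; vertical flow is downward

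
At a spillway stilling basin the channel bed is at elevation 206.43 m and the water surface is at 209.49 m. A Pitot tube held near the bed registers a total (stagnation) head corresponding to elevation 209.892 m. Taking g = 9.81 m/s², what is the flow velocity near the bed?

Near the bed, under hydrostatic conditions, the piezometric head (z + ψ) equals the free-surface elevation, 209.49 m.
Velocity head = total − piezometric = 209.892 − 209.49 = 0.402 m.
v = √(2g·h_v) = √(2 × 9.81 × 0.402) = 2.81 m/s.

v ≈ 2.81 m/s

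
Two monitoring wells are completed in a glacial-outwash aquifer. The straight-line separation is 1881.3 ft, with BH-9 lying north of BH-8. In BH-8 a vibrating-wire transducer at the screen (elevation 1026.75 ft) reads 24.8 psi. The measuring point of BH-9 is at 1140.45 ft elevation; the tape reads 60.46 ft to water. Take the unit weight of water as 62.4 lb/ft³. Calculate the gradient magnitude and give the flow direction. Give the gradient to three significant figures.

Pressure head at BH-8: ψ = 144·P/γ = 144 × 24.8 / 62.4 = 57.23 ft.
Total head at BH-8: h = z + ψ = 1026.75 + 57.23 = 1083.98 ft.
Total head at BH-9: h = 1140.45 − 60.46 = 1079.99 ft.
Head difference: h(BH-8) − h(BH-9) = 1083.98 − 1079.99 = 3.99 ft.
Hydraulic gradient: i = |Δh| / L = 3.99 / 1881.3 = 0.00212.
Flow is from higher to lower head: from BH-8 toward BH-9, i.e. toward the north.

i ≈ 0.00212; groundwater flows toward the north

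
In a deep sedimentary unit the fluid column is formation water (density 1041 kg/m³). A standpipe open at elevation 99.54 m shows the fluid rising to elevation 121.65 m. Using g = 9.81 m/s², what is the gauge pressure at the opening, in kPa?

Pressure head ψ = h − z = 121.65 − 99.54 = 22.11 m.
P = ρgψ = 1041 × 9.81 × 22.11 = 225792 Pa ≈ 226 kPa.

P ≈ 226 kPa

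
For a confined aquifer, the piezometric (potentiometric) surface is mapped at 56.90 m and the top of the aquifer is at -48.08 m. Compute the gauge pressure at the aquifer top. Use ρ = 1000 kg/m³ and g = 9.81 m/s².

P ≈ 1030 kPa

Pressure head at the aquifer top: ψ = h − z = 56.90 − (-48.08) = 104.98 m.
P = ρgψ = 1000 × 9.81 × 104.98 = 1029854 Pa ≈ 1030 kPa.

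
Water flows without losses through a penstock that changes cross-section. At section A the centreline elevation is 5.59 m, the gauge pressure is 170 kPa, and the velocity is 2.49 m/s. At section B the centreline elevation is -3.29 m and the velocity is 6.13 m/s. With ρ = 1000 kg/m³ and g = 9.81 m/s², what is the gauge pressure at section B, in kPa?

Pressure head at A: ψ₁ = P₁/(ρg) = 170×1000 / (1000 × 9.81) = 17.33 m.
Velocity heads: v₁²/2g = 2.49²/19.62 = 0.316 m; v₂²/2g = 6.13²/19.62 = 1.915 m.
Total head H = z₁ + ψ₁ + v₁²/2g = 5.59 + 17.33 + 0.316 = 23.24 m.
ψ₂ = H − z₂ − v₂²/2g = 23.24 − (-3.29) − 1.915 = 24.61 m.
P₂ = ρgψ₂ = 1000 × 9.81 × 24.61 ≈ 241 kPa.

P₂ ≈ 241 kPa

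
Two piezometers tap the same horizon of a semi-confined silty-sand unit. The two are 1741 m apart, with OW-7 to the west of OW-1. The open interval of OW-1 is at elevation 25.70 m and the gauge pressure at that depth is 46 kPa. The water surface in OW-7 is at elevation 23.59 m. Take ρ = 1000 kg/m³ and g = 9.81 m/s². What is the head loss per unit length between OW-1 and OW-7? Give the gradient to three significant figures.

Pressure head at OW-1: ψ = P/(ρg) = 46×1000 / (1000 × 9.81) = 4.69 m.
Total head at OW-1: h = z + ψ = 25.70 + 4.69 = 30.39 m.
Total head at OW-7: h = 23.59 m (water level in the piezometer is the total head).
Head difference: h(OW-1) − h(OW-7) = 30.39 − 23.59 = 6.80 m.
Hydraulic gradient: i = |Δh| / L = 6.80 / 1741 = 0.00391.

i ≈ 0.00391 m/m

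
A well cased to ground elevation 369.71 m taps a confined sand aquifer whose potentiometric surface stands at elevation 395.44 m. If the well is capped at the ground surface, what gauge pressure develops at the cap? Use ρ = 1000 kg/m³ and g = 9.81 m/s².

Head above the cap: Δh = 395.44 − 369.71 = 25.73 m.
P = ρgΔh = 1000 × 9.81 × 25.73 = 252411 Pa ≈ 252 kPa.

P ≈ 252 kPa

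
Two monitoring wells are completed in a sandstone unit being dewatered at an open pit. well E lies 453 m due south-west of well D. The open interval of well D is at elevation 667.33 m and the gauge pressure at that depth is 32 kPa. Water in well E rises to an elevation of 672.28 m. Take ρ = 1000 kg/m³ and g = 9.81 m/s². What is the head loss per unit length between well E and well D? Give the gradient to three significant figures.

Pressure head at well D: ψ = P/(ρg) = 32×1000 / (1000 × 9.81) = 3.26 m.
Total head at well D: h = z + ψ = 667.33 + 3.26 = 670.59 m.
Total head at well E: h = 672.28 m (water level in the piezometer is the total head).
Head difference: h(well D) − h(well E) = 670.59 − 672.28 = -1.69 m.
Hydraulic gradient: i = |Δh| / L = 1.69 / 453 = 0.00373.

i ≈ 0.00373 m/m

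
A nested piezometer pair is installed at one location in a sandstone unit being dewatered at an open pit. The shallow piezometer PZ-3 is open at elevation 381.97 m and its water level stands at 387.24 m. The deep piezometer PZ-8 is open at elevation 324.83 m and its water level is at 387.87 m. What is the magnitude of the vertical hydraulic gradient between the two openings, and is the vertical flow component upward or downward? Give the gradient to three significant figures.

|i_v| ≈ 0.0110; vertical flow is upward

Total head at PZ-3: h = 387.24 m (water level in the standpipe).
Total head at PZ-8: h = 387.87 m.
Δh = h(PZ-3) − h(PZ-8) = 387.24 − 387.87 = -0.63 m.
Vertical separation Δz = 381.97 − 324.83 = 57.14 m.
|i_v| = |Δh| / Δz = 0.63 / 57.14 = 0.0110.
Head is higher in the deep piezometer, so vertical flow is upward (discharge condition).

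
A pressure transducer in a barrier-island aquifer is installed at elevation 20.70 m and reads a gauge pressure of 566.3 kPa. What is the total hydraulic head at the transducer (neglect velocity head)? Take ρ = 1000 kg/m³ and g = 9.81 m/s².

ψ = P/(ρg) = 566.3×1000 / (1000 × 9.81) = 57.73 m.
h = z + ψ = 20.70 + 57.73 = 78.43 m.

h ≈ 78.43 m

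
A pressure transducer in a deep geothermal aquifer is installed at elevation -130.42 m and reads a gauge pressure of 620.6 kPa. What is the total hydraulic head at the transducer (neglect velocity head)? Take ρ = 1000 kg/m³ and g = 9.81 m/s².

h ≈ -67.16 m

ψ = P/(ρg) = 620.6×1000 / (1000 × 9.81) = 63.26 m.
h = z + ψ = -130.42 + 63.26 = -67.16 m.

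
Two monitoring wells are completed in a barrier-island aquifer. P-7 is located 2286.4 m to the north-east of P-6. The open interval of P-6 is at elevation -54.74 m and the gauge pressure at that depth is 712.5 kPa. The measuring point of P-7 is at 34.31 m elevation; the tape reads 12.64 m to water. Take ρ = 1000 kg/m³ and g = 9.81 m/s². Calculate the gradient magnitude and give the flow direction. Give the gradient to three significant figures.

Pressure head at P-6: ψ = P/(ρg) = 712.5×1000 / (1000 × 9.81) = 72.63 m.
Total head at P-6: h = z + ψ = -54.74 + 72.63 = 17.89 m.
Total head at P-7: h = 34.31 − 12.64 = 21.67 m.
Head difference: h(P-6) − h(P-7) = 17.89 − 21.67 = -3.78 m.
Hydraulic gradient: i = |Δh| / L = 3.78 / 2286.4 = 0.00165.
Flow is from higher to lower head: from P-7 toward P-6, i.e. toward the south-west.

i ≈ 0.00165; groundwater flows toward the south-west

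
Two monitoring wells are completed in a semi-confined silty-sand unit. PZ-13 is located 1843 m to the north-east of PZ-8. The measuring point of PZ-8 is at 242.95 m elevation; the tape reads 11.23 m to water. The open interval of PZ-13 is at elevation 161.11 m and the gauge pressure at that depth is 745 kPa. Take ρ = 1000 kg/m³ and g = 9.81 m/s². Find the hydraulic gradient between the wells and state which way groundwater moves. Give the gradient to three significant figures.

i ≈ 0.00289; groundwater flows toward the south-west

Total head at PZ-8: h = 242.95 − 11.23 = 231.72 m.
Pressure head at PZ-13: ψ = P/(ρg) = 745×1000 / (1000 × 9.81) = 75.94 m.
Total head at PZ-13: h = z + ψ = 161.11 + 75.94 = 237.05 m.
Head difference: h(PZ-8) − h(PZ-13) = 231.72 − 237.05 = -5.33 m.
Hydraulic gradient: i = |Δh| / L = 5.33 / 1843 = 0.00289.
Flow is from higher to lower head: from PZ-13 toward PZ-8, i.e. toward the south-west.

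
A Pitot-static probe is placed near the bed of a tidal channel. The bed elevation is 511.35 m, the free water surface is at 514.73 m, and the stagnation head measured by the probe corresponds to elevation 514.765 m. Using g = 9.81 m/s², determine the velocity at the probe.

v ≈ 0.829 m/s

Near the bed, under hydrostatic conditions, the piezometric head (z + ψ) equals the free-surface elevation, 514.73 m.
Velocity head = total − piezometric = 514.765 − 514.73 = 0.035 m.
v = √(2g·h_v) = √(2 × 9.81 × 0.035) = 0.829 m/s.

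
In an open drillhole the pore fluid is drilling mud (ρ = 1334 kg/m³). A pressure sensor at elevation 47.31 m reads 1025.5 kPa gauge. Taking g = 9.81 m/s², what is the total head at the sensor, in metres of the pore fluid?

h ≈ 125.67 m

ψ = P/(ρg) = 1025.5×1000 / (1334 × 9.81) = 78.36 m.
h = z + ψ = 47.31 + 78.36 = 125.67 m.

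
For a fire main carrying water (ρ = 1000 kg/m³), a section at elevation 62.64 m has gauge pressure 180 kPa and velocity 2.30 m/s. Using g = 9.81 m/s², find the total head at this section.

Pressure head ψ = P/(ρg) = 180×1000 / (1000 × 9.81) = 18.35 m.
Velocity head = v²/(2g) = 2.30² / (2 × 9.81) = 0.270 m.
h = z + ψ + v²/(2g) = 62.64 + 18.35 + 0.270 = 81.26 m.

h ≈ 81.26 m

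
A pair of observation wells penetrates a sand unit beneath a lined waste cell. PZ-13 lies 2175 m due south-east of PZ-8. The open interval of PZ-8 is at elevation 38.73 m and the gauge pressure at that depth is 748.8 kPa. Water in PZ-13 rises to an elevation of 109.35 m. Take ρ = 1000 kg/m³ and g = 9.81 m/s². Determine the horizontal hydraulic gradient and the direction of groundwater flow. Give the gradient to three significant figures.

Pressure head at PZ-8: ψ = P/(ρg) = 748.8×1000 / (1000 × 9.81) = 76.33 m.
Total head at PZ-8: h = z + ψ = 38.73 + 76.33 = 115.06 m.
Total head at PZ-13: h = 109.35 m (water level in the piezometer is the total head).
Head difference: h(PZ-8) − h(PZ-13) = 115.06 − 109.35 = 5.71 m.
Hydraulic gradient: i = |Δh| / L = 5.71 / 2175 = 0.00263.
Flow is from higher to lower head: from PZ-8 toward PZ-13, i.e. toward the south-east.

i ≈ 0.00263; groundwater flows toward the south-east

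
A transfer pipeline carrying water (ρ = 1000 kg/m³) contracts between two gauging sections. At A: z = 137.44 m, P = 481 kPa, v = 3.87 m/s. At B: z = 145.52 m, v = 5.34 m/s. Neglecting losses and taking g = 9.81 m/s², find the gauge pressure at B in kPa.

Pressure head at A: ψ₁ = P₁/(ρg) = 481×1000 / (1000 × 9.81) = 49.03 m.
Velocity heads: v₁²/2g = 3.87²/19.62 = 0.763 m; v₂²/2g = 5.34²/19.62 = 1.453 m.
Total head H = z₁ + ψ₁ + v₁²/2g = 137.44 + 49.03 + 0.763 = 187.23 m.
ψ₂ = H − z₂ − v₂²/2g = 187.23 − 145.52 − 1.453 = 40.26 m.
P₂ = ρgψ₂ = 1000 × 9.81 × 40.26 ≈ 395 kPa.

P₂ ≈ 395 kPa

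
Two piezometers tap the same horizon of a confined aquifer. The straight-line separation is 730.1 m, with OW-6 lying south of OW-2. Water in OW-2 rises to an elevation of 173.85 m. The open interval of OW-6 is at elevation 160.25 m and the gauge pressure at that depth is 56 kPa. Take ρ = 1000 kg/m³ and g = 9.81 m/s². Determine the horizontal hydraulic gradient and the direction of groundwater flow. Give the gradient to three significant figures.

Total head at OW-2: h = 173.85 m (water level in the piezometer is the total head).
Pressure head at OW-6: ψ = P/(ρg) = 56×1000 / (1000 × 9.81) = 5.71 m.
Total head at OW-6: h = z + ψ = 160.25 + 5.71 = 165.96 m.
Head difference: h(OW-2) − h(OW-6) = 173.85 − 165.96 = 7.89 m.
Hydraulic gradient: i = |Δh| / L = 7.89 / 730.1 = 0.0108.
Flow is from higher to lower head: from OW-2 toward OW-6, i.e. toward the south.

i ≈ 0.0108; groundwater flows toward the south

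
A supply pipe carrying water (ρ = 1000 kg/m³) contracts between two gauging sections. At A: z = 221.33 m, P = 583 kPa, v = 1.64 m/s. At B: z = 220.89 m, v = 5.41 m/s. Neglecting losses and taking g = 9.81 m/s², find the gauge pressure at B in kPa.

P₂ ≈ 574 kPa

Pressure head at A: ψ₁ = P₁/(ρg) = 583×1000 / (1000 × 9.81) = 59.43 m.
Velocity heads: v₁²/2g = 1.64²/19.62 = 0.137 m; v₂²/2g = 5.41²/19.62 = 1.492 m.
Total head H = z₁ + ψ₁ + v₁²/2g = 221.33 + 59.43 + 0.137 = 280.90 m.
ψ₂ = H − z₂ − v₂²/2g = 280.90 − 220.89 − 1.492 = 58.52 m.
P₂ = ρgψ₂ = 1000 × 9.81 × 58.52 ≈ 574 kPa.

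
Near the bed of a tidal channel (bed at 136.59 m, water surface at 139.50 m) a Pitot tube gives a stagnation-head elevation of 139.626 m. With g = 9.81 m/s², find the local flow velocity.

v ≈ 1.57 m/s

Near the bed, under hydrostatic conditions, the piezometric head (z + ψ) equals the free-surface elevation, 139.50 m.
Velocity head = total − piezometric = 139.626 − 139.50 = 0.126 m.
v = √(2g·h_v) = √(2 × 9.81 × 0.126) = 1.57 m/s.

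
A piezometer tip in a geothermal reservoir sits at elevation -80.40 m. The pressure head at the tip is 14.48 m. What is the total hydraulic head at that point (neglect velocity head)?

h = z + ψ = -80.40 + 14.48 = -65.92 m.

h ≈ -65.92 m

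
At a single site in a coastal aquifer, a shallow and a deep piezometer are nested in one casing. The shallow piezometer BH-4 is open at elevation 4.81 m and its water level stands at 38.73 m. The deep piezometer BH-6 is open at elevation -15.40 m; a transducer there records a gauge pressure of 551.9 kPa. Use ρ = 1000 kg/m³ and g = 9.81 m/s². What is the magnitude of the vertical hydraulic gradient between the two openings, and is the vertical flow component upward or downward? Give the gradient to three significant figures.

Total head at BH-4: h = 38.73 m (water level in the standpipe).
Pressure head at BH-6: ψ = P/(ρg) = 551.9×1000 / (1000 × 9.81) = 56.26 m.
Total head at BH-6: h = z + ψ = -15.40 + 56.26 = 40.86 m.
Δh = h(BH-4) − h(BH-6) = 38.73 − 40.86 = -2.13 m.
Vertical separation Δz = 4.81 − (-15.40) = 20.21 m.
|i_v| = |Δh| / Δz = 2.13 / 20.21 = 0.105.
Head is higher in the deep piezometer, so vertical flow is upward (discharge condition).

|i_v| ≈ 0.105; vertical flow is upward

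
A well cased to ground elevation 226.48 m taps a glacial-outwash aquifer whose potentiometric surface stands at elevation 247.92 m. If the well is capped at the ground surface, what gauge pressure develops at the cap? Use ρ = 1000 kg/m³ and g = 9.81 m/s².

P ≈ 210 kPa

Head above the cap: Δh = 247.92 − 226.48 = 21.44 m.
P = ρgΔh = 1000 × 9.81 × 21.44 = 210326 Pa ≈ 210 kPa.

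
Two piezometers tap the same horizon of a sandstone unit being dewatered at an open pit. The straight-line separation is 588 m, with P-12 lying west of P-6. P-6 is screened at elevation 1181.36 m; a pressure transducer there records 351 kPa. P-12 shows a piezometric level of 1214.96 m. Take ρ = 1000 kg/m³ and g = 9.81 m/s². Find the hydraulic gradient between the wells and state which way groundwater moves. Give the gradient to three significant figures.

Pressure head at P-6: ψ = P/(ρg) = 351×1000 / (1000 × 9.81) = 35.78 m.
Total head at P-6: h = z + ψ = 1181.36 + 35.78 = 1217.14 m.
Total head at P-12: h = 1214.96 m (water level in the piezometer is the total head).
Head difference: h(P-6) − h(P-12) = 1217.14 − 1214.96 = 2.18 m.
Hydraulic gradient: i = |Δh| / L = 2.18 / 588 = 0.00371.
Flow is from higher to lower head: from P-6 toward P-12, i.e. toward the west.

i ≈ 0.00371; groundwater flows toward the west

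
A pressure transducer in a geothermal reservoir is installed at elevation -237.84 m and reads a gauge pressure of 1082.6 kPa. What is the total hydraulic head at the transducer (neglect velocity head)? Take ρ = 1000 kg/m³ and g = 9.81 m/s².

ψ = P/(ρg) = 1082.6×1000 / (1000 × 9.81) = 110.36 m.
h = z + ψ = -237.84 + 110.36 = -127.48 m.

h ≈ -127.48 m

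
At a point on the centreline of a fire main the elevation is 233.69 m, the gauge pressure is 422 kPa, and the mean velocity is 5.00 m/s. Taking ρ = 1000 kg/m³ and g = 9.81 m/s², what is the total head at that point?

Pressure head ψ = P/(ρg) = 422×1000 / (1000 × 9.81) = 43.02 m.
Velocity head = v²/(2g) = 5.00² / (2 × 9.81) = 1.274 m.
h = z + ψ + v²/(2g) = 233.69 + 43.02 + 1.274 = 277.98 m.

h ≈ 277.98 m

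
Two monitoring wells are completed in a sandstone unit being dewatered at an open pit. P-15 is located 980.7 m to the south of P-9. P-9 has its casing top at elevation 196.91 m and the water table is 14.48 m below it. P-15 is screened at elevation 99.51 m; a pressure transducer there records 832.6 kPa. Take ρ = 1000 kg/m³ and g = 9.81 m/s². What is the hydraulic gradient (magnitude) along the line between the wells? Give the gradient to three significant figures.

i ≈ 0.00199

Total head at P-9: h = 196.91 − 14.48 = 182.43 m.
Pressure head at P-15: ψ = P/(ρg) = 832.6×1000 / (1000 × 9.81) = 84.87 m.
Total head at P-15: h = z + ψ = 99.51 + 84.87 = 184.38 m.
Head difference: h(P-9) − h(P-15) = 182.43 − 184.38 = -1.95 m.
Hydraulic gradient: i = |Δh| / L = 1.95 / 980.7 = 0.00199.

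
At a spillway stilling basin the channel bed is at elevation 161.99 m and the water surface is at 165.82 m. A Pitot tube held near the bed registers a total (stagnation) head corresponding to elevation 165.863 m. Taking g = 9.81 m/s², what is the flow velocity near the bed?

v ≈ 0.919 m/s

Near the bed, under hydrostatic conditions, the piezometric head (z + ψ) equals the free-surface elevation, 165.82 m.
Velocity head = total − piezometric = 165.863 − 165.82 = 0.043 m.
v = √(2g·h_v) = √(2 × 9.81 × 0.043) = 0.919 m/s.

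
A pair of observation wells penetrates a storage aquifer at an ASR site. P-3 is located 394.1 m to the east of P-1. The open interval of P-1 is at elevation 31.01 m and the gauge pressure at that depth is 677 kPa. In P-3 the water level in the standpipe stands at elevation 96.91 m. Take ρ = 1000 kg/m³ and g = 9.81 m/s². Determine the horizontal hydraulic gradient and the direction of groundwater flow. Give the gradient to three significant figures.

Pressure head at P-1: ψ = P/(ρg) = 677×1000 / (1000 × 9.81) = 69.01 m.
Total head at P-1: h = z + ψ = 31.01 + 69.01 = 100.02 m.
Total head at P-3: h = 96.91 m (water level in the piezometer is the total head).
Head difference: h(P-1) − h(P-3) = 100.02 − 96.91 = 3.11 m.
Hydraulic gradient: i = |Δh| / L = 3.11 / 394.1 = 0.00789.
Flow is from higher to lower head: from P-1 toward P-3, i.e. toward the east.

i ≈ 0.00789; groundwater flows toward the east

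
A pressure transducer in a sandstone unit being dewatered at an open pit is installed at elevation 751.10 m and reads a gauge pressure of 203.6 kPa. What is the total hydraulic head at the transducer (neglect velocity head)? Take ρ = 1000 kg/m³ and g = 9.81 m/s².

h ≈ 771.85 m

ψ = P/(ρg) = 203.6×1000 / (1000 × 9.81) = 20.75 m.
h = z + ψ = 751.10 + 20.75 = 771.85 m.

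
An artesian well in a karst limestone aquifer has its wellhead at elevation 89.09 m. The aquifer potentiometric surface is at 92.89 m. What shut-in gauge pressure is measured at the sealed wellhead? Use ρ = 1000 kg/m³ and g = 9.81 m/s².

Head above the cap: Δh = 92.89 − 89.09 = 3.80 m.
P = ρgΔh = 1000 × 9.81 × 3.80 = 37278 Pa ≈ 37.3 kPa.

P ≈ 37.3 kPa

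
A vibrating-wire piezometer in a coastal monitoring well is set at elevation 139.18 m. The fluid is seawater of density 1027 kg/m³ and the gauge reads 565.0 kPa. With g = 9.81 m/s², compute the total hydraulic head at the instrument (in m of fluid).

ψ = P/(ρg) = 565.0×1000 / (1027 × 9.81) = 56.08 m.
h = z + ψ = 139.18 + 56.08 = 195.26 m.

h ≈ 195.26 m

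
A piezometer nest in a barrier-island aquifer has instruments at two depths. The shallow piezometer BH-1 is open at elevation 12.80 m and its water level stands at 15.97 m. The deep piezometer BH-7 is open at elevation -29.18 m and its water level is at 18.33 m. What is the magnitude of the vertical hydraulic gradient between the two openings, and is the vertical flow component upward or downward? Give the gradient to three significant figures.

Total head at BH-1: h = 15.97 m (water level in the standpipe).
Total head at BH-7: h = 18.33 m.
Δh = h(BH-1) − h(BH-7) = 15.97 − 18.33 = -2.36 m.
Vertical separation Δz = 12.80 − (-29.18) = 41.98 m.
|i_v| = |Δh| / Δz = 2.36 / 41.98 = 0.0562.
Head is higher in the deep piezometer, so vertical flow is upward (discharge condition).

|i_v| ≈ 0.0562; vertical flow is upward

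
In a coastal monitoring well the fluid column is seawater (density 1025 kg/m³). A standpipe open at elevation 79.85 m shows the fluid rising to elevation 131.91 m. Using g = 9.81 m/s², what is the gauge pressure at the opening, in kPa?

P ≈ 523 kPa

Pressure head ψ = h − z = 131.91 − 79.85 = 52.06 m.
P = ρgψ = 1025 × 9.81 × 52.06 = 523476 Pa ≈ 523 kPa.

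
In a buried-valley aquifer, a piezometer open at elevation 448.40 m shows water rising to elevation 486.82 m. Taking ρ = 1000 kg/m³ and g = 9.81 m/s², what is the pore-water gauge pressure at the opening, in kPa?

P ≈ 377 kPa

Pressure head ψ = h − z = 486.82 − 448.40 = 38.42 m.
P = ρgψ = 1000 × 9.81 × 38.42 = 376900 Pa ≈ 377 kPa.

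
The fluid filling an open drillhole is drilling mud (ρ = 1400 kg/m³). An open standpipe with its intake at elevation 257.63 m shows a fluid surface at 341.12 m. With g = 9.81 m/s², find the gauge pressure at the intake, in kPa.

P ≈ 1150 kPa

Pressure head ψ = h − z = 341.12 − 257.63 = 83.49 m.
P = ρgψ = 1400 × 9.81 × 83.49 = 1146652 Pa ≈ 1150 kPa.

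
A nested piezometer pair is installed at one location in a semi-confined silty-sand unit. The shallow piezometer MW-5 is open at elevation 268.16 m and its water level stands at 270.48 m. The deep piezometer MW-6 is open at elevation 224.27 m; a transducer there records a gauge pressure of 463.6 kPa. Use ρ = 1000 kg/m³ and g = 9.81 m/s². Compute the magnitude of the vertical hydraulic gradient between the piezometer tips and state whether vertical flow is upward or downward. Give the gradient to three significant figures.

Total head at MW-5: h = 270.48 m (water level in the standpipe).
Pressure head at MW-6: ψ = P/(ρg) = 463.6×1000 / (1000 × 9.81) = 47.26 m.
Total head at MW-6: h = z + ψ = 224.27 + 47.26 = 271.53 m.
Δh = h(MW-5) − h(MW-6) = 270.48 − 271.53 = -1.05 m.
Vertical separation Δz = 268.16 − 224.27 = 43.89 m.
|i_v| = |Δh| / Δz = 1.05 / 43.89 = 0.0239.
Head is higher in the deep piezometer, so vertical flow is upward (discharge condition).

|i_v| ≈ 0.0239; vertical flow is upward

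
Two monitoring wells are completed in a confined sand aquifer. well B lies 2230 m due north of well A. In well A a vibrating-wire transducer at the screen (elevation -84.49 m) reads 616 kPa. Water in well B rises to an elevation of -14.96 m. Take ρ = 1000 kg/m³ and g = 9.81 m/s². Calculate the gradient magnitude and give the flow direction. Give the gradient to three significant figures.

i ≈ 0.00302; groundwater flows toward the south

Pressure head at well A: ψ = P/(ρg) = 616×1000 / (1000 × 9.81) = 62.79 m.
Total head at well A: h = z + ψ = -84.49 + 62.79 = -21.70 m.
Total head at well B: h = -14.96 m (water level in the piezometer is the total head).
Head difference: h(well A) − h(well B) = -21.70 − (-14.96) = -6.74 m.
Hydraulic gradient: i = |Δh| / L = 6.74 / 2230 = 0.00302.
Flow is from higher to lower head: from well B toward well A, i.e. toward the south.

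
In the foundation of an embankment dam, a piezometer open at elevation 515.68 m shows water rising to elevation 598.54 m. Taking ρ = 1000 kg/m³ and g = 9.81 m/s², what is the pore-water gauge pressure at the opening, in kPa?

P ≈ 813 kPa

Pressure head ψ = h − z = 598.54 − 515.68 = 82.86 m.
P = ρgψ = 1000 × 9.81 × 82.86 = 812857 Pa ≈ 813 kPa.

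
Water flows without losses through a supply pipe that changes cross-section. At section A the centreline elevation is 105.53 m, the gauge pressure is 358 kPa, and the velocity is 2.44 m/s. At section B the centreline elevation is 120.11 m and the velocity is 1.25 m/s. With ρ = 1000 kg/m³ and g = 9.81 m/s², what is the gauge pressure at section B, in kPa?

Pressure head at A: ψ₁ = P₁/(ρg) = 358×1000 / (1000 × 9.81) = 36.49 m.
Velocity heads: v₁²/2g = 2.44²/19.62 = 0.303 m; v₂²/2g = 1.25²/19.62 = 0.080 m.
Total head H = z₁ + ψ₁ + v₁²/2g = 105.53 + 36.49 + 0.303 = 142.32 m.
ψ₂ = H − z₂ − v₂²/2g = 142.32 − 120.11 − 0.080 = 22.13 m.
P₂ = ρgψ₂ = 1000 × 9.81 × 22.13 ≈ 217 kPa.

P₂ ≈ 217 kPa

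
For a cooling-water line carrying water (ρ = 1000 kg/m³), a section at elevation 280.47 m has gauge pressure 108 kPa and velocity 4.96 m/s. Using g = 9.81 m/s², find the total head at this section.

h ≈ 292.73 m

Pressure head ψ = P/(ρg) = 108×1000 / (1000 × 9.81) = 11.01 m.
Velocity head = v²/(2g) = 4.96² / (2 × 9.81) = 1.254 m.
h = z + ψ + v²/(2g) = 280.47 + 11.01 + 1.254 = 292.73 m.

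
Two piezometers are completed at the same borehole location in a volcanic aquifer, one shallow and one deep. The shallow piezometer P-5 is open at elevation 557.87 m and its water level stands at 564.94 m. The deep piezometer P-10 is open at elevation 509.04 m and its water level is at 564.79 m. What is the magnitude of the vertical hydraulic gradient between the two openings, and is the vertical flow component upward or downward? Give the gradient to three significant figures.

Total head at P-5: h = 564.94 m (water level in the standpipe).
Total head at P-10: h = 564.79 m.
Δh = h(P-5) − h(P-10) = 564.94 − 564.79 = 0.15 m.
Vertical separation Δz = 557.87 − 509.04 = 48.83 m.
|i_v| = |Δh| / Δz = 0.15 / 48.83 = 0.00307.
Head is higher in the shallow piezometer, so vertical flow is downward (recharge condition).

|i_v| ≈ 0.00307; vertical flow is downward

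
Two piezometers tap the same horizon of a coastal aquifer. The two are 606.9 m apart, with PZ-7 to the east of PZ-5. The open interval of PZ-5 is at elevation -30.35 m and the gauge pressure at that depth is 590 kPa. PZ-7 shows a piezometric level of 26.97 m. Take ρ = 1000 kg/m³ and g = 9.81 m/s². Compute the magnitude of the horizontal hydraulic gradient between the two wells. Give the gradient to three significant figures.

i ≈ 0.00465

Pressure head at PZ-5: ψ = P/(ρg) = 590×1000 / (1000 × 9.81) = 60.14 m.
Total head at PZ-5: h = z + ψ = -30.35 + 60.14 = 29.79 m.
Total head at PZ-7: h = 26.97 m (water level in the piezometer is the total head).
Head difference: h(PZ-5) − h(PZ-7) = 29.79 − 26.97 = 2.82 m.
Hydraulic gradient: i = |Δh| / L = 2.82 / 606.9 = 0.00465.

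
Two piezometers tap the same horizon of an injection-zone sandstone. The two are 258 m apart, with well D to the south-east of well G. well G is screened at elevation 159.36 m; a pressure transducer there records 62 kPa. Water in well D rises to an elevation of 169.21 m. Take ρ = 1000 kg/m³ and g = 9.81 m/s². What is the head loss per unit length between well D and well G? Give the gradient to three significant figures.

i ≈ 0.0137 m/m

Pressure head at well G: ψ = P/(ρg) = 62×1000 / (1000 × 9.81) = 6.32 m.
Total head at well G: h = z + ψ = 159.36 + 6.32 = 165.68 m.
Total head at well D: h = 169.21 m (water level in the piezometer is the total head).
Head difference: h(well G) − h(well D) = 165.68 − 169.21 = -3.53 m.
Hydraulic gradient: i = |Δh| / L = 3.53 / 258 = 0.0137.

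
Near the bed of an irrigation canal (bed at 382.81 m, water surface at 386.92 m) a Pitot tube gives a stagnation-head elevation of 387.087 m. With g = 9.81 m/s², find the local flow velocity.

v ≈ 1.81 m/s

Near the bed, under hydrostatic conditions, the piezometric head (z + ψ) equals the free-surface elevation, 386.92 m.
Velocity head = total − piezometric = 387.087 − 386.92 = 0.167 m.
v = √(2g·h_v) = √(2 × 9.81 × 0.167) = 1.81 m/s.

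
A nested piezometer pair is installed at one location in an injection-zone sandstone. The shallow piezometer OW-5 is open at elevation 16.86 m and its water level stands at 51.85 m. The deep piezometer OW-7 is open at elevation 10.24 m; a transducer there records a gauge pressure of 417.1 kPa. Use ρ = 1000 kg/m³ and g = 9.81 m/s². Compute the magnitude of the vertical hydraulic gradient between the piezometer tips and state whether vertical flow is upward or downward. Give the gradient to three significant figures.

|i_v| ≈ 0.137; vertical flow is upward

Total head at OW-5: h = 51.85 m (water level in the standpipe).
Pressure head at OW-7: ψ = P/(ρg) = 417.1×1000 / (1000 × 9.81) = 42.52 m.
Total head at OW-7: h = z + ψ = 10.24 + 42.52 = 52.76 m.
Δh = h(OW-5) − h(OW-7) = 51.85 − 52.76 = -0.91 m.
Vertical separation Δz = 16.86 − 10.24 = 6.62 m.
|i_v| = |Δh| / Δz = 0.91 / 6.62 = 0.137.
Head is higher in the deep piezometer, so vertical flow is upward (discharge condition).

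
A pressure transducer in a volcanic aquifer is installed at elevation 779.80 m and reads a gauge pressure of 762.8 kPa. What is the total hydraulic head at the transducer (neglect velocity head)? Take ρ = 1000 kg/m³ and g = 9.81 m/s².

ψ = P/(ρg) = 762.8×1000 / (1000 × 9.81) = 77.76 m.
h = z + ψ = 779.80 + 77.76 = 857.56 m.

h ≈ 857.56 m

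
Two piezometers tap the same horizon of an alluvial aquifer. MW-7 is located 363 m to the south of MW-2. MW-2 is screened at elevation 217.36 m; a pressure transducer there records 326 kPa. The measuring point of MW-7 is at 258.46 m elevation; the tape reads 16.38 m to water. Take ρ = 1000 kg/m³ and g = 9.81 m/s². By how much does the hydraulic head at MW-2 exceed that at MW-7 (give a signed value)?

Pressure head at MW-2: ψ = P/(ρg) = 326×1000 / (1000 × 9.81) = 33.23 m.
Total head at MW-2: h = z + ψ = 217.36 + 33.23 = 250.59 m.
Total head at MW-7: h = 258.46 − 16.38 = 242.08 m.
Head difference: h(MW-2) − h(MW-7) = 250.59 − 242.08 = 8.51 m.

Δh ≈ 8.51 m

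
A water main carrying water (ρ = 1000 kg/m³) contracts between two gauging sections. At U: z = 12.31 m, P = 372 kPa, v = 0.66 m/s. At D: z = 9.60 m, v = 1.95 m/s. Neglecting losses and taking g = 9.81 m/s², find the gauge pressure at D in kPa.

Pressure head at U: ψ₁ = P₁/(ρg) = 372×1000 / (1000 × 9.81) = 37.92 m.
Velocity heads: v₁²/2g = 0.66²/19.62 = 0.022 m; v₂²/2g = 1.95²/19.62 = 0.194 m.
Total head H = z₁ + ψ₁ + v₁²/2g = 12.31 + 37.92 + 0.022 = 50.25 m.
ψ₂ = H − z₂ − v₂²/2g = 50.25 − 9.60 − 0.194 = 40.46 m.
P₂ = ρgψ₂ = 1000 × 9.81 × 40.46 ≈ 397 kPa.

P₂ ≈ 397 kPa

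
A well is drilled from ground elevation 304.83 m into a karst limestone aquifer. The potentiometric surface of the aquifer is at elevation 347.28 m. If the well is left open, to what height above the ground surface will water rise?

Water rises to the potentiometric surface, so the rise above ground = 347.28 − 304.83 = 42.45 m.

≈ 42.45 m above ground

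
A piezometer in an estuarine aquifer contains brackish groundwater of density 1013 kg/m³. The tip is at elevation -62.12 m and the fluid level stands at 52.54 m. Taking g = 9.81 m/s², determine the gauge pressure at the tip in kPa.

P ≈ 1140 kPa

Pressure head ψ = h − z = 52.54 − (-62.12) = 114.66 m.
P = ρgψ = 1013 × 9.81 × 114.66 = 1139437 Pa ≈ 1140 kPa.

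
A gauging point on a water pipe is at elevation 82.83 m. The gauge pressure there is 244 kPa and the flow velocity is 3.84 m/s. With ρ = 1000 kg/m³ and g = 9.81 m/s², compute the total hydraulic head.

Pressure head ψ = P/(ρg) = 244×1000 / (1000 × 9.81) = 24.87 m.
Velocity head = v²/(2g) = 3.84² / (2 × 9.81) = 0.752 m.
h = z + ψ + v²/(2g) = 82.83 + 24.87 + 0.752 = 108.45 m.

h ≈ 108.45 m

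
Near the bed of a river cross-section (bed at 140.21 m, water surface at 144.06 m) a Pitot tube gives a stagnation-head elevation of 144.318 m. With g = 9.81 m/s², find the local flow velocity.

v ≈ 2.25 m/s

Near the bed, under hydrostatic conditions, the piezometric head (z + ψ) equals the free-surface elevation, 144.06 m.
Velocity head = total − piezometric = 144.318 − 144.06 = 0.258 m.
v = √(2g·h_v) = √(2 × 9.81 × 0.258) = 2.25 m/s.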